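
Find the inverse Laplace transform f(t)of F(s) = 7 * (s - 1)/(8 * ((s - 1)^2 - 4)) 7 * exp(t) * cosh(2 * t)/8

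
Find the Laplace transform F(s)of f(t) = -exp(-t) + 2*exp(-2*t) 2/(s + 2) - 1/(s + 1)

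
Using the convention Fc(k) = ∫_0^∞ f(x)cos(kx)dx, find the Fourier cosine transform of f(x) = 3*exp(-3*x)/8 9/(8*(k^2 + 9))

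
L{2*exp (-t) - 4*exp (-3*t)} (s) 2/ (s + 1) - 4/ (s + 3)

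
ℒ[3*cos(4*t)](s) 3*s/(s^2 + 16)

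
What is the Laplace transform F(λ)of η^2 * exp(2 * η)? 2/(λ - 2)^3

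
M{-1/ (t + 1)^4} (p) pi*(p - 3)*(p - 2)*(p - 1)/ (6*sin (pi*p))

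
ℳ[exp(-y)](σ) gamma(σ)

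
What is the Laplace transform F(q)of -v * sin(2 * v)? -4 * q/(q^2 + 4)^2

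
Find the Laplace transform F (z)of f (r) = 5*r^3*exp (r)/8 15/ (4*(z - 1)^4)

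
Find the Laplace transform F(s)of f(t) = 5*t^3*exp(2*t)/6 5/(s - 2)^4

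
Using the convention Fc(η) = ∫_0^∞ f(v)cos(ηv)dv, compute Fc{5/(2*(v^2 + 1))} 5*pi*exp(-η)/4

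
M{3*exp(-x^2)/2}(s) 3*gamma(s/2)/4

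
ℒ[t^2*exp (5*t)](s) 2/ (s - 5)^3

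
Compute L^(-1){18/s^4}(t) 3 * t^3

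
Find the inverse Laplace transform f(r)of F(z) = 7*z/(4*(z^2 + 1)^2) 7*r*sin(r)/8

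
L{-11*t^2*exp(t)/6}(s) -11/(3*(s - 1)^3)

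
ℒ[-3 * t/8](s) -3/(8 * s^2)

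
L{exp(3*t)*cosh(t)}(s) (s - 3)/((s - 3)^2-1)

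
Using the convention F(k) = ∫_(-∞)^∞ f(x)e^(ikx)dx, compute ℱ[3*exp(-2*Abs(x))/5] 12/(5*(k^2 + 4))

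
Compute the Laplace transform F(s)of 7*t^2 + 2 14/s^3 + 2/s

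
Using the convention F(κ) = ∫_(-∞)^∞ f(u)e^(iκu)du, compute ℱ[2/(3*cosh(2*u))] pi/(3*cosh(pi*κ/4))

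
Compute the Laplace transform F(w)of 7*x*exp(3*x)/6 7/(6*(w - 3)^2)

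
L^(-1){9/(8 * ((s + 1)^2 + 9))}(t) 3 * exp(-t) * sin(3 * t)/8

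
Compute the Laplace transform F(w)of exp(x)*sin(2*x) 2/((w - 1)^2 + 4)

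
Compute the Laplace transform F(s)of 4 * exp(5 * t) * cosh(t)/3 4 * (s - 5)/(3 * ((s - 5)^2 - 1))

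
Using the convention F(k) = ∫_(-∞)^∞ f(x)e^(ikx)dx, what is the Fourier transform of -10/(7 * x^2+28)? -5 * pi * exp(-2 * Abs(k))/7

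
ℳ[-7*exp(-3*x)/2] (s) -7*gamma(s)/(2*3^s)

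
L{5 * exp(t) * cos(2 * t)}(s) 5 * (s - 1)/((s - 1)^2+4)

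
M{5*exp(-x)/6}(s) 5*gamma(s)/6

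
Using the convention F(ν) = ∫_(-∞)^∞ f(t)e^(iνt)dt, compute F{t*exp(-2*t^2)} sqrt(2)*I*sqrt(pi)*ν*exp(-ν^2/8)/8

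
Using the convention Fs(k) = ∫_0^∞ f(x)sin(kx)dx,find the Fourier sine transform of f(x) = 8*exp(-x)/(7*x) 8*atan(k)/7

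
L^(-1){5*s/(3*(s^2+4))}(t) 5*cos(2*t)/3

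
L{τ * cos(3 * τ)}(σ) (σ^2 - 9)/(σ^2 + 9)^2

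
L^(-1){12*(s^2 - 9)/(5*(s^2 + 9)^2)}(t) 12*t*cos(3*t)/5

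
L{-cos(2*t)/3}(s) -s/(3*s^2 + 12)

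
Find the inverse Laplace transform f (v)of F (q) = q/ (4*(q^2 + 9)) cos (3*v)/4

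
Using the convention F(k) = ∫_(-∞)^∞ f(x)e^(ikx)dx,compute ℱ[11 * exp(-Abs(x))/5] 22/(5 * (k^2 + 1))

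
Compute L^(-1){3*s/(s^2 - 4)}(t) 3*cosh(2*t)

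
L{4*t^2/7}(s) 8/(7*s^3)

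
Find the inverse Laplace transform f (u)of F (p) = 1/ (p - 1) exp (u)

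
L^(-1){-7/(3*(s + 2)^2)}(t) -7*t*exp(-2*t)/3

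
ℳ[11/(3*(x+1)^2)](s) -11*pi*(s - 1)/(3*sin(pi*s))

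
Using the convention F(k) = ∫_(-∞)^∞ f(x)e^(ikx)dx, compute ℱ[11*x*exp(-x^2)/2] 11*I*sqrt(pi)*k*exp(-k^2/4)/4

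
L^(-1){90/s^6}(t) 3*t^5/4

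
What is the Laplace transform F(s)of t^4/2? 12/s^5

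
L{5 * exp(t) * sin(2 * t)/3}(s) 10/(3 * ((s - 1)^2 + 4))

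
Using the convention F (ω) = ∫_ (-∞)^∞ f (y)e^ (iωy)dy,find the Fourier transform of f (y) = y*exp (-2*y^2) sqrt (2)*I*sqrt (pi)*ω*exp (-ω^2/8)/8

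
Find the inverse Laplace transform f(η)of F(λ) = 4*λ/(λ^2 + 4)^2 η*sin(2*η)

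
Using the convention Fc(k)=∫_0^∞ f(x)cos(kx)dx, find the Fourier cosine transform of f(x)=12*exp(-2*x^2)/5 3*sqrt(2)*sqrt(pi)*exp(-k^2/8)/5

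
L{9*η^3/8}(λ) 27/(4*λ^4)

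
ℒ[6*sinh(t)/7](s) 6/(7*(s^2 - 1))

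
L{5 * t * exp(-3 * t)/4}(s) 5/(4 * (s + 3)^2)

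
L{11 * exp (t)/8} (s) 11/ (8 * (s - 1))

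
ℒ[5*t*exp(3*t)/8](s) 5/(8*(s - 3)^2)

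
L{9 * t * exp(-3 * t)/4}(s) 9/(4 * (s + 3)^2)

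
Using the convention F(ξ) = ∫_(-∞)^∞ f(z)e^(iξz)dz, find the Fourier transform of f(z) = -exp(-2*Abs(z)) -4/(ξ^2+4)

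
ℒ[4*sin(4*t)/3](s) 16/(3*(s^2 + 16))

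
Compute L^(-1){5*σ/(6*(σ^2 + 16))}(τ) 5*cos(4*τ)/6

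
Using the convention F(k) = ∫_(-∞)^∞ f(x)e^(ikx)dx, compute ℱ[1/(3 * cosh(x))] pi/(3 * cosh(pi * k/2))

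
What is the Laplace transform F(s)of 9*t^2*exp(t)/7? 18/(7*(s - 1)^3)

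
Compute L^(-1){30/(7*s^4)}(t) 5*t^3/7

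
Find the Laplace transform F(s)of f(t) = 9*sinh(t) 9/(s^2-1)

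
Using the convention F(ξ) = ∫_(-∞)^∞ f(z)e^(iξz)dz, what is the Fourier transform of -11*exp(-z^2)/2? -11*sqrt(pi)*exp(-ξ^2/4)/2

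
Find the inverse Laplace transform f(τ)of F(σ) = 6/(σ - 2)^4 τ^3*exp(2*τ)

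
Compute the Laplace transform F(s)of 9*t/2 9/(2*s^2)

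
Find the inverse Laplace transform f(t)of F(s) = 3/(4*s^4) t^3/8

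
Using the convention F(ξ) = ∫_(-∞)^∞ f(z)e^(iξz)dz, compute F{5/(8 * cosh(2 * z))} 5 * pi/(16 * cosh(pi * ξ/4))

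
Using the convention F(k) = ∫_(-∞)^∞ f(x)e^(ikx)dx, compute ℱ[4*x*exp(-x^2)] 2*I*sqrt(pi)*k*exp(-k^2/4)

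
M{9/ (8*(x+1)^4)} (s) 3*gamma (s)*gamma (4 - s)/16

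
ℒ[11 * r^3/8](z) 33/(4 * z^4)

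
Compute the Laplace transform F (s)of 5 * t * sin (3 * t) 30 * s/ (s^2 + 9)^2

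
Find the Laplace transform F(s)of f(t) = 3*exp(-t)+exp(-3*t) 3/(s+1)+1/(s+3)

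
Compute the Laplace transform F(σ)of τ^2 2/σ^3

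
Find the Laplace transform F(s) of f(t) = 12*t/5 12/(5*s^2) 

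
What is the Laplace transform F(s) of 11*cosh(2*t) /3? 11*s/(3*(s^2 - 4) ) 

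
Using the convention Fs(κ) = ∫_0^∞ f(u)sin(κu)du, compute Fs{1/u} pi/2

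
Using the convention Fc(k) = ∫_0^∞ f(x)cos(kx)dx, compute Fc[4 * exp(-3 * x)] 12/(k^2 + 9)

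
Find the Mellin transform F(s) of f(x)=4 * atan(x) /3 -2 * pi * sec(pi * s/2) /(3 * s) 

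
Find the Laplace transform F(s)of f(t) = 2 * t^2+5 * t 4/s^3+5/s^2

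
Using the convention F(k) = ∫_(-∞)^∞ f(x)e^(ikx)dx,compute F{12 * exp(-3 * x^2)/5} 4 * sqrt(3) * sqrt(pi) * exp(-k^2/12)/5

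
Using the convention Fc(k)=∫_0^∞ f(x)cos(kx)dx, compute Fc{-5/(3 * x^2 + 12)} -5 * pi * exp(-2 * k)/12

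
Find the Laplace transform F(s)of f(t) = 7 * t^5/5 168/s^6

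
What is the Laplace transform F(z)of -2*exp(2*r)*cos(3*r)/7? 2*(2 - z)/(7*((z - 2)^2+9))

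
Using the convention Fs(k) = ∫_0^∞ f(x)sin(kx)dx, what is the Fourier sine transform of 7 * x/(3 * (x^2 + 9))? 7 * pi * exp(-3 * k)/6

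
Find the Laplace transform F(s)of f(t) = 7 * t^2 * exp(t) 14/(s - 1)^3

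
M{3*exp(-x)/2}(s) 3*gamma(s)/2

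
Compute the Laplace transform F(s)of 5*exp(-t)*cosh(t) 5*(s + 1)/(s*(s + 2))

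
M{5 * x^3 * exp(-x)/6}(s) 5 * gamma(s+3)/6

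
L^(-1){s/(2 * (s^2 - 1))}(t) cosh(t)/2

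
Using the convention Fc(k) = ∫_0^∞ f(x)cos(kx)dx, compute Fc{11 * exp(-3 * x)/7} 33/(7 * (k^2+9))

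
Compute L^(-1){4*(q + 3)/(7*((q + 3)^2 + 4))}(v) 4*exp(-3*v)*cos(2*v)/7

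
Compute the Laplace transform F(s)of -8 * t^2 -16/s^3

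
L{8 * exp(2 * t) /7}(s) 8/(7 * (s - 2) ) 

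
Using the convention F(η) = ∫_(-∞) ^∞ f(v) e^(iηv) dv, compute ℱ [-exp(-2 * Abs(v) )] -4/(η^2 + 4) 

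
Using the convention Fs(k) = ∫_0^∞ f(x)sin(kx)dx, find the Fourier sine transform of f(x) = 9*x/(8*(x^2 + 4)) 9*pi*exp(-2*k)/16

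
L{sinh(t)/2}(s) 1/(2*(s^2 - 1))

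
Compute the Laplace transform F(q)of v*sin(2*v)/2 2*q/(q^2 + 4)^2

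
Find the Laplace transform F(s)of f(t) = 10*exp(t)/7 10/(7*(s - 1))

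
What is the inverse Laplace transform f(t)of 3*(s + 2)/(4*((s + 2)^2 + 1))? 3*exp(-2*t)*cos(t)/4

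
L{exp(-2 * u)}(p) 1/(p + 2)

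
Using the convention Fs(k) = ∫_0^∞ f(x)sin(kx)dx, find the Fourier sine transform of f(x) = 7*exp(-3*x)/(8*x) 7*atan(k/3)/8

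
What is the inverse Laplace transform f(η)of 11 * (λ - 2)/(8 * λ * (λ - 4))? 11 * exp(2 * η) * cosh(2 * η)/8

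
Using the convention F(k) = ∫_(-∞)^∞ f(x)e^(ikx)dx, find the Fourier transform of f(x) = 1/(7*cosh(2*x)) pi/(14*cosh(pi*k/4))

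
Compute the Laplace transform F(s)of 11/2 11/(2*s)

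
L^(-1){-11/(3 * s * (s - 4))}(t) -11 * exp(2 * t) * sinh(2 * t)/6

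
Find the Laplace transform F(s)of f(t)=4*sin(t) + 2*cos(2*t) 4/(s^2 + 1) + 2*s/(s^2 + 4)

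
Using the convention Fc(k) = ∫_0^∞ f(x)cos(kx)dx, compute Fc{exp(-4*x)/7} 4/(7*(k^2 + 16))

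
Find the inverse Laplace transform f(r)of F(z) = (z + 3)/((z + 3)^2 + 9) exp(-3*r)*cos(3*r)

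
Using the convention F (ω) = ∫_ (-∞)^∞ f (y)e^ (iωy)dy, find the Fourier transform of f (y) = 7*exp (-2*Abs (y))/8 7/ (2*(ω^2 + 4))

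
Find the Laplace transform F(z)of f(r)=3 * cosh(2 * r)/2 3 * z/(2 * (z^2-4))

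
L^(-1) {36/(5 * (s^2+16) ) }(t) 9 * sin(4 * t) /5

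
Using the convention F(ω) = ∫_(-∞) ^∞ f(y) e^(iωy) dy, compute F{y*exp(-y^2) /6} I*sqrt(pi)*ω*exp(-ω^2/4) /12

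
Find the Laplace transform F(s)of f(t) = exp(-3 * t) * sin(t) 1/((s + 3)^2 + 1)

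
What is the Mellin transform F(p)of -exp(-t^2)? -gamma(p/2)/2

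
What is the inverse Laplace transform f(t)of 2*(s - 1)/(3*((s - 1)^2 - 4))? 2*exp(t)*cosh(2*t)/3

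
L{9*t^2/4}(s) 9/(2*s^3)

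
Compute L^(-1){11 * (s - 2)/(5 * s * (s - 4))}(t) 11 * exp(2 * t) * cosh(2 * t)/5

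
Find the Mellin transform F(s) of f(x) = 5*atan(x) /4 -5*pi*sec(pi*s/2) /(8*s) 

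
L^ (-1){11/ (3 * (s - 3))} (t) 11 * exp (3 * t)/3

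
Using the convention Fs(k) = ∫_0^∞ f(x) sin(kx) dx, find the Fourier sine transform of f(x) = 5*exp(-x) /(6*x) 5*atan(k) /6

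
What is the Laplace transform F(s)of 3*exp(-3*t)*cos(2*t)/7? 3*(s + 3)/(7*((s + 3)^2 + 4))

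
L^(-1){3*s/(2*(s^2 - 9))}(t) 3*cosh(3*t)/2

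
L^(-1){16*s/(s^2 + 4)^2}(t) 4*t*sin(2*t)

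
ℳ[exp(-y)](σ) gamma(σ)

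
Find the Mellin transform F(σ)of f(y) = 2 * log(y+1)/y -2 * pi * csc(pi * σ)/(σ - 1)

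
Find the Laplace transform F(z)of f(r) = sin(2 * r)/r atan(2/z)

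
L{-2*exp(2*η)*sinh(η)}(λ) -2/((λ - 2)^2 - 1)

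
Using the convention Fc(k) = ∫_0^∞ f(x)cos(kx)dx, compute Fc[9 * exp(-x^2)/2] 9 * sqrt(pi) * exp(-k^2/4)/4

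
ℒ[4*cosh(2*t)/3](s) 4*s/(3*(s^2 - 4))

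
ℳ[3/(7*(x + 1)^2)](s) -3*pi*(s - 1)/(7*sin(pi*s))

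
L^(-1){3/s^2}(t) 3 * t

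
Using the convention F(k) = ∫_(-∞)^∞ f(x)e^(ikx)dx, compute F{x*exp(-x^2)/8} I*sqrt(pi)*k*exp(-k^2/4)/16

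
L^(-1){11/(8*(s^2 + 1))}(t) 11*sin(t)/8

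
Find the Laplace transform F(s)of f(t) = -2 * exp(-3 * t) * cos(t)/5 2 * (-s - 3)/(5 * ((s + 3)^2 + 1))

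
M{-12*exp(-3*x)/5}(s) -12*gamma(s)/(5*3^s)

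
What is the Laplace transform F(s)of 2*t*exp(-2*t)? 2/(s + 2)^2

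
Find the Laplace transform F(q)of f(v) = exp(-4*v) 1/(q + 4)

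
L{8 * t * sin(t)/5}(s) 16 * s/(5 * (s^2 + 1)^2)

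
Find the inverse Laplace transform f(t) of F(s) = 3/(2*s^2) 3*t/2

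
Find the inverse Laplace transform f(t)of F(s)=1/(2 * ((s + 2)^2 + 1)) exp(-2 * t) * sin(t)/2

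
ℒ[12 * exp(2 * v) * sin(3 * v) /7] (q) 36/(7 * ((q - 2) ^2 + 9) ) 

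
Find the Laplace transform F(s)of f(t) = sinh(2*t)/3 2/(3*(s^2 - 4))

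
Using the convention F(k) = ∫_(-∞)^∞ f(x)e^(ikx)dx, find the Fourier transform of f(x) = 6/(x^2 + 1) 6*pi*exp(-Abs(k))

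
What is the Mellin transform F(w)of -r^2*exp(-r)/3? -gamma(w+2)/3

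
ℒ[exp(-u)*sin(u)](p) 1/((p + 1)^2 + 1)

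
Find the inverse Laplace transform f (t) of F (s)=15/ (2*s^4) 5*t^3/4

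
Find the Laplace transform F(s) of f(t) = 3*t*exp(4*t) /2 3/(2*(s - 4) ^2) 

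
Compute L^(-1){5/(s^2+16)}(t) 5 * sin(4 * t)/4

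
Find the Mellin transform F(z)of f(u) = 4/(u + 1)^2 -4*pi*(z - 1)/sin(pi*z)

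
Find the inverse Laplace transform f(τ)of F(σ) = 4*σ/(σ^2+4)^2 τ*sin(2*τ)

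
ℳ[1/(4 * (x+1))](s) pi * csc(pi * s)/4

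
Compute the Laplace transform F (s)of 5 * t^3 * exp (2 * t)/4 15/ (2 * (s - 2)^4)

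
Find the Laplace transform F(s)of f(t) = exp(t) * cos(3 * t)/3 (s - 1)/(3 * ((s - 1)^2 + 9))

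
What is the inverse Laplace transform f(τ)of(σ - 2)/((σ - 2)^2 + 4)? exp(2*τ)*cos(2*τ)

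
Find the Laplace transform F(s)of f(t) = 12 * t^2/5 24/(5 * s^3)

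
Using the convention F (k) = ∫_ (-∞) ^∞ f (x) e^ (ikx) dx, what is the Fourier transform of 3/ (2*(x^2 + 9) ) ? pi*exp (-3*Abs (k) ) /2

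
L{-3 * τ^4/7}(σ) -72/(7 * σ^5) 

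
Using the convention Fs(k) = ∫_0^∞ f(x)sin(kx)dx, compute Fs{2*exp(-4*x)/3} 2*k/(3*(k^2 + 16))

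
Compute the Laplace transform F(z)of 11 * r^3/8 33/(4 * z^4)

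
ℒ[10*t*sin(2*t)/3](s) 40*s/(3*(s^2 + 4)^2)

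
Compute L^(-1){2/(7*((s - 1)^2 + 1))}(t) 2*exp(t)*sin(t)/7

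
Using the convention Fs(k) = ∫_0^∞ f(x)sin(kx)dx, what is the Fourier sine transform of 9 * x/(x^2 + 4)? 9 * pi * exp(-2 * k)/2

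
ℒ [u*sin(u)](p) 2*p/(p^2 + 1)^2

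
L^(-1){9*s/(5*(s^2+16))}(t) 9*cos(4*t)/5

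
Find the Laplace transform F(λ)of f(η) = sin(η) 1/(λ^2 + 1)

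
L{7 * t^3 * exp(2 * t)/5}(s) 42/(5 * (s - 2)^4)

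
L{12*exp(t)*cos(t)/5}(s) 12*(s - 1)/(5*((s - 1)^2 + 1))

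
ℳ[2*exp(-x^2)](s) gamma(s/2)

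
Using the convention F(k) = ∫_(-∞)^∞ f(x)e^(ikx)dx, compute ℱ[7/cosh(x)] 7 * pi/cosh(pi * k/2)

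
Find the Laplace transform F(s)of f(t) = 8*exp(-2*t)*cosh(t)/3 8*(s+2)/(3*((s+2)^2 - 1))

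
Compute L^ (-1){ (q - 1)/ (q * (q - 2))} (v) exp (v) * cosh (v)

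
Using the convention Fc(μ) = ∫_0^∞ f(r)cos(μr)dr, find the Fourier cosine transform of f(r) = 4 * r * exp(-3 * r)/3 4 * (9 - μ^2)/(3 * (μ^2 + 9)^2)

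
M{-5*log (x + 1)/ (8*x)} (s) 5*pi*csc (pi*s)/ (8*(s - 1))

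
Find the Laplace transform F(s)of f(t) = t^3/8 3/(4 * s^4)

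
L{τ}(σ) σ^(-2)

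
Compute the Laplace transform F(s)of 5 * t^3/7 30/(7 * s^4)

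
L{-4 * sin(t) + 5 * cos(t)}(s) 5 * s/(s^2 + 1) - 4/(s^2 + 1)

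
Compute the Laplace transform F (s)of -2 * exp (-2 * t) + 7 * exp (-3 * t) 7/ (s + 3) - 2/ (s + 2)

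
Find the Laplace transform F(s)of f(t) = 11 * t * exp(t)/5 11/(5 * (s - 1)^2)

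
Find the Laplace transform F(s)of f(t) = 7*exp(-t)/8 7/(8*(s + 1))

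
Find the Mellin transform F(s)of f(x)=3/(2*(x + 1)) 3*pi*csc(pi*s)/2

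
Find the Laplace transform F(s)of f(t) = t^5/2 60/s^6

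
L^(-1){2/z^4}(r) r^3/3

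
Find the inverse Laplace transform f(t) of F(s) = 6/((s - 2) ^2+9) 2*exp(2*t)*sin(3*t) 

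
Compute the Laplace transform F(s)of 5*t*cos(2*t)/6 5*(s^2 - 4)/(6*(s^2+4)^2)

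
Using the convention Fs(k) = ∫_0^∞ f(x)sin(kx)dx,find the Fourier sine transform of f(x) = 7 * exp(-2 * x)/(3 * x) 7 * atan(k/2)/3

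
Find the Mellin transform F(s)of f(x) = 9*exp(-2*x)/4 9*gamma(s)/(4*2^s)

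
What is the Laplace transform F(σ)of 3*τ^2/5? 6/(5*σ^3)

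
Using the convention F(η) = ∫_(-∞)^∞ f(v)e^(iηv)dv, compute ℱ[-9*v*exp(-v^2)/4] -9*I*sqrt(pi)*η*exp(-η^2/4)/8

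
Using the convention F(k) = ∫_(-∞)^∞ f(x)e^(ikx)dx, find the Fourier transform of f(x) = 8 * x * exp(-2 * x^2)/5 sqrt(2) * I * sqrt(pi) * k * exp(-k^2/8)/5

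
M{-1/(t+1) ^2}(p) pi * (p - 1) /sin(pi * p) 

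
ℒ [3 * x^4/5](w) 72/(5 * w^5)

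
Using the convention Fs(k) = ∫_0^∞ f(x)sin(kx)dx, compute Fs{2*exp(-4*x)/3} 2*k/(3*(k^2 + 16))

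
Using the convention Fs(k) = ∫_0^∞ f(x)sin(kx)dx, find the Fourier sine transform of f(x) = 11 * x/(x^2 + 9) 11 * pi * exp(-3 * k)/2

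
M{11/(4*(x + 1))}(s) 11*pi*csc(pi*s)/4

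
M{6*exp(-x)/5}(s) 6*gamma(s)/5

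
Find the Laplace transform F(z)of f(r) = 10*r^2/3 20/(3*z^3)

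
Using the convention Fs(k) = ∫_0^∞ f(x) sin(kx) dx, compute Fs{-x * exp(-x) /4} -k/(2 * (k^2 + 1) ^2) 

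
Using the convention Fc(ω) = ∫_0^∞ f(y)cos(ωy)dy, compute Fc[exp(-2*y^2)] sqrt(2)*sqrt(pi)*exp(-ω^2/8)/4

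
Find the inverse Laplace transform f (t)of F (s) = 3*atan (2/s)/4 3*sin (2*t)/ (4*t)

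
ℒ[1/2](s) 1/(2*s) 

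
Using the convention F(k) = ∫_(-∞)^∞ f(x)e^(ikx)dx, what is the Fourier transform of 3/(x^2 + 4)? 3*pi*exp(-2*Abs(k))/2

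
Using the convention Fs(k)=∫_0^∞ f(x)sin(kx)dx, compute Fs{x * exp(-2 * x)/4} k/(k^2 + 4)^2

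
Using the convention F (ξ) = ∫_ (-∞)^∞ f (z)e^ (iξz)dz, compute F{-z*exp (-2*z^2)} -sqrt (2)*I*sqrt (pi)*ξ*exp (-ξ^2/8)/8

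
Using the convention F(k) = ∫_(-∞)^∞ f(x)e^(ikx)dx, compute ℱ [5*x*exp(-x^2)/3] 5*I*sqrt(pi)*k*exp(-k^2/4)/6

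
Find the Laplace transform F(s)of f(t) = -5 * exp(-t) -5/(s + 1)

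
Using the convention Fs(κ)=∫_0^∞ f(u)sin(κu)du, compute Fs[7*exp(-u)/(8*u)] 7*atan(κ)/8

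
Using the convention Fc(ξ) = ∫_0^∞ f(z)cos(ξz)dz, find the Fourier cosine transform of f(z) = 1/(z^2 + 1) pi*exp(-ξ)/2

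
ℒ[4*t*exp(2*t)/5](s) 4/(5*(s - 2)^2)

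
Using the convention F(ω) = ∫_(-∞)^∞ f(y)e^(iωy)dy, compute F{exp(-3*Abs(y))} 6/(ω^2 + 9)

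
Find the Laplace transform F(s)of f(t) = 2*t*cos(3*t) 2*(s^2 - 9)/(s^2 + 9)^2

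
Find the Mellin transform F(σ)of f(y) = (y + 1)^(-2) (-pi * σ + pi)/sin(pi * σ)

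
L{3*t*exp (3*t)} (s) 3/ (s - 3)^2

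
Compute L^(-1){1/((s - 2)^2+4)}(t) exp(2*t)*sin(2*t)/2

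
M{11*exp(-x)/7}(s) 11*gamma(s)/7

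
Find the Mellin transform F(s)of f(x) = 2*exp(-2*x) 2^(1 - s)*gamma(s)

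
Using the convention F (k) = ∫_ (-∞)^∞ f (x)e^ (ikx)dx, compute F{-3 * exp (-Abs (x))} -6/ (k^2+1)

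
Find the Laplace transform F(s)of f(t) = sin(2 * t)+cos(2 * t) 2/(s^2+4)+s/(s^2+4)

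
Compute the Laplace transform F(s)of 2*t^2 4/s^3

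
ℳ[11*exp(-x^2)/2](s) 11*gamma(s/2)/4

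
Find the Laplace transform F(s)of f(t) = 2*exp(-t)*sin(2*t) 4/((s + 1)^2 + 4)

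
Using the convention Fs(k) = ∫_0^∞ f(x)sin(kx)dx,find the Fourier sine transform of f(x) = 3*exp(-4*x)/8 3*k/(8*(k^2 + 16))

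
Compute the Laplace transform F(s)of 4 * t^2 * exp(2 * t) 8/(s - 2)^3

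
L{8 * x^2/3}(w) 16/(3 * w^3)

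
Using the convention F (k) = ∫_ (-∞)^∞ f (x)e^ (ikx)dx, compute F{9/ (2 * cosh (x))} 9 * pi/ (2 * cosh (pi * k/2))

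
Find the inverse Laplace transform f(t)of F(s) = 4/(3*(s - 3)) 4*exp(3*t)/3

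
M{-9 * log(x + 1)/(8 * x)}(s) 9 * pi * csc(pi * s)/(8 * (s - 1))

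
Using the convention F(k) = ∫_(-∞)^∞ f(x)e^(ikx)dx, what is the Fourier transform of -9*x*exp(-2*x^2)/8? -9*sqrt(2)*I*sqrt(pi)*k*exp(-k^2/8)/64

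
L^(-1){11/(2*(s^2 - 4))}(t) 11*sinh(2*t)/4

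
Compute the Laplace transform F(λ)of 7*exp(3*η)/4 7/(4*(λ - 3))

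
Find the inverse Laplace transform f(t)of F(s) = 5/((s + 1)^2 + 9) 5*exp(-t)*sin(3*t)/3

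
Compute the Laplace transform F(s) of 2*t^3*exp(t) 12/(s - 1) ^4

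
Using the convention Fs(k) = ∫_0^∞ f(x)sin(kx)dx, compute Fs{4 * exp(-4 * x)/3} 4 * k/(3 * (k^2 + 16))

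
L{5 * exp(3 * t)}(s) 5/(s - 3)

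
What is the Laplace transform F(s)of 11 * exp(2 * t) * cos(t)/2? 11 * (s - 2)/(2 * ((s - 2)^2 + 1))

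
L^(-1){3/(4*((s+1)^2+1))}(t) 3*exp(-t)*sin(t)/4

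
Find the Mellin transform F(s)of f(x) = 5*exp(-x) 5*gamma(s)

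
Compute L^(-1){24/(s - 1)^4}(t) 4 * t^3 * exp(t)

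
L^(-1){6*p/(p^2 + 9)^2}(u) u*sin(3*u)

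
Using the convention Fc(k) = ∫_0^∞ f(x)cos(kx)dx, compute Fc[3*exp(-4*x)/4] 3/(k^2 + 16)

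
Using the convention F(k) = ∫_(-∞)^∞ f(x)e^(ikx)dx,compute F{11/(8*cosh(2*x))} 11*pi/(16*cosh(pi*k/4))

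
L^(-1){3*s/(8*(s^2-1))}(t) 3*cosh(t)/8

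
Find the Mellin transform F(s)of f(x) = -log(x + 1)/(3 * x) pi * csc(pi * s)/(3 * (s - 1))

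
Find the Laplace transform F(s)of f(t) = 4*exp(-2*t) 4/(s + 2)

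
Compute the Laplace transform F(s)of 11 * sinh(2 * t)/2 11/(s^2 - 4)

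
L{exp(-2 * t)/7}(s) 1/(7 * (s + 2))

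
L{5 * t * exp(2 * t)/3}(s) 5/(3 * (s - 2)^2)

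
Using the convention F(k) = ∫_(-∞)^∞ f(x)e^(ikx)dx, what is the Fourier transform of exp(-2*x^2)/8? sqrt(2)*sqrt(pi)*exp(-k^2/8)/16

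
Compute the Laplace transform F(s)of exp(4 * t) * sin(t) 1/((s - 4)^2 + 1)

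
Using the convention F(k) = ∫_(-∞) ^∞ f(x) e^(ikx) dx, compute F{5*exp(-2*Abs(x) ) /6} 10/(3*(k^2+4) ) 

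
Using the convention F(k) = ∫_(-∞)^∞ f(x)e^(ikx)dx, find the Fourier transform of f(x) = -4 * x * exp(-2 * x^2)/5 -sqrt(2) * I * sqrt(pi) * k * exp(-k^2/8)/10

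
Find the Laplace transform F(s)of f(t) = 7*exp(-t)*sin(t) 7/((s + 1)^2 + 1)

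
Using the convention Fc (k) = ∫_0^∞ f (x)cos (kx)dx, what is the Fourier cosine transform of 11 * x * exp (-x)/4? 11 * (1 - k^2)/ (4 * (k^2 + 1)^2)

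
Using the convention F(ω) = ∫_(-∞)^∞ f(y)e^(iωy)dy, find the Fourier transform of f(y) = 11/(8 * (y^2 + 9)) 11 * pi * exp(-3 * Abs(ω))/24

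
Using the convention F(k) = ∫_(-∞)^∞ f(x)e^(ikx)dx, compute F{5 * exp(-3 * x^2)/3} 5 * sqrt(3) * sqrt(pi) * exp(-k^2/12)/9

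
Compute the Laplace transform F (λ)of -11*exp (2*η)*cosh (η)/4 11*(2 - λ)/ (4*( (λ - 2)^2 - 1))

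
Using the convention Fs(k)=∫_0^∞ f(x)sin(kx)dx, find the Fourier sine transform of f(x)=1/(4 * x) pi/8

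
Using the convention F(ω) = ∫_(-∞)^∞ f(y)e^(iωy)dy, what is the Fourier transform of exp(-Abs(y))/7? 2/(7*(ω^2 + 1))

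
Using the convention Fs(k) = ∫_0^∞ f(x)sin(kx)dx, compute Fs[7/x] 7*pi/2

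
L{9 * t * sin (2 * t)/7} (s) 36 * s/ (7 * (s^2 + 4)^2)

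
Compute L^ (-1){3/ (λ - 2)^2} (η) 3*η*exp (2*η)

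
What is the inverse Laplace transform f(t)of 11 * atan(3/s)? 11 * sin(3 * t)/t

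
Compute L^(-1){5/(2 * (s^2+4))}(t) 5 * sin(2 * t)/4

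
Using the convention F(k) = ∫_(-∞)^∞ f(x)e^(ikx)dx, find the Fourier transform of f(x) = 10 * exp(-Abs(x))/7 20/(7 * (k^2 + 1))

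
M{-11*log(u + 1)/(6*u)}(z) 11*pi*csc(pi*z)/(6*(z - 1))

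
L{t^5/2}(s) 60/s^6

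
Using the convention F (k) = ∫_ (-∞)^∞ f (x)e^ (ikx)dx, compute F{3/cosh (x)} 3*pi/cosh (pi*k/2)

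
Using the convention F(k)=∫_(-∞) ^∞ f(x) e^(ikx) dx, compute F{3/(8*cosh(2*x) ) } 3*pi/(16*cosh(pi*k/4) ) 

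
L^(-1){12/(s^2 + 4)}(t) 6 * sin(2 * t)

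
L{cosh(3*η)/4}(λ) λ/(4*(λ^2 - 9))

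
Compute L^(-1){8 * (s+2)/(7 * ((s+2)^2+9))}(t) 8 * exp(-2 * t) * cos(3 * t)/7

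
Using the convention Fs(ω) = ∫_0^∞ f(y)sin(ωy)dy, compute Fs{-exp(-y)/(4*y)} -atan(ω)/4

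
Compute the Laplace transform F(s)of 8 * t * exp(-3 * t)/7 8/(7 * (s + 3)^2)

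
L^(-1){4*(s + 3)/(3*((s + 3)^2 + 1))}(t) 4*exp(-3*t)*cos(t)/3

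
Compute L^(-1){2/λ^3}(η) η^2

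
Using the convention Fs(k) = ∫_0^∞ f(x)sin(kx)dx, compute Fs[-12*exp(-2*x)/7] -12*k/(7*k^2 + 28)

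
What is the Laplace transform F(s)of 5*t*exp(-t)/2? 5/(2*(s + 1)^2)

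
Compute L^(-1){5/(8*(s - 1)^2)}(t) 5*t*exp(t)/8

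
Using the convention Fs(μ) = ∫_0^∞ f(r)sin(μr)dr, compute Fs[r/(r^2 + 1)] pi*exp(-μ)/2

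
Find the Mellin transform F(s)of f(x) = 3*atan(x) -3*pi*sec(pi*s/2)/(2*s)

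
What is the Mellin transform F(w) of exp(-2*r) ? gamma(w) /2^w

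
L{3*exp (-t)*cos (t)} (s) 3*(s + 1)/ ( (s + 1)^2 + 1)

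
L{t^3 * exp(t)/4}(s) 3/(2 * (s - 1)^4)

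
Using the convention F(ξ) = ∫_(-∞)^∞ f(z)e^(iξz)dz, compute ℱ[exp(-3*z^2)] sqrt(3)*sqrt(pi)*exp(-ξ^2/12)/3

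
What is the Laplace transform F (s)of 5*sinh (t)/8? 5/ (8*(s^2 - 1))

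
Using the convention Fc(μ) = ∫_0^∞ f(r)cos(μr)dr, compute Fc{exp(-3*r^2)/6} sqrt(3)*sqrt(pi)*exp(-μ^2/12)/36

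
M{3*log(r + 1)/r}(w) -3*pi*csc(pi*w)/(w - 1)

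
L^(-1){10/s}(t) 10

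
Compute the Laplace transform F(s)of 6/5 6/(5 * s)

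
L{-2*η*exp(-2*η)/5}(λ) -2/(5*(λ + 2)^2)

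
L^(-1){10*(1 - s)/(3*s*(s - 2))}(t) -10*exp(t)*cosh(t)/3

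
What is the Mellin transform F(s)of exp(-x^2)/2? gamma(s/2)/4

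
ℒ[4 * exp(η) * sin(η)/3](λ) 4/(3 * ((λ - 1)^2 + 1))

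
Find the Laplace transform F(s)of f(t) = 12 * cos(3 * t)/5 12 * s/(5 * (s^2+9))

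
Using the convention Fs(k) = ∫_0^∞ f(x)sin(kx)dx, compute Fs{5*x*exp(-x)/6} 5*k/(3*(k^2 + 1)^2)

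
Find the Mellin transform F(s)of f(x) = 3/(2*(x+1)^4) gamma(s)*gamma(4 - s)/4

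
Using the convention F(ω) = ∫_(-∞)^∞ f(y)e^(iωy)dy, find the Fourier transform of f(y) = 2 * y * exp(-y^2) I * sqrt(pi) * ω * exp(-ω^2/4)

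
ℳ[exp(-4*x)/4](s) gamma(s)/(4*2^(2*s))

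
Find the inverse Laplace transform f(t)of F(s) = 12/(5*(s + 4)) 12*exp(-4*t)/5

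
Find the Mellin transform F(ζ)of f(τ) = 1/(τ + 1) pi*csc(pi*ζ)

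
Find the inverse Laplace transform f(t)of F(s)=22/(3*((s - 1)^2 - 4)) 11*exp(t)*sinh(2*t)/3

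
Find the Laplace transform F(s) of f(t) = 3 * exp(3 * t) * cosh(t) 3 * (s - 3) /((s - 3) ^2 - 1) 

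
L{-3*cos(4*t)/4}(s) -3*s/(4*s^2 + 64)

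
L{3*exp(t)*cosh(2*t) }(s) 3*(s - 1) /((s - 1) ^2 - 4) 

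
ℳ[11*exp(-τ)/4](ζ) 11*gamma(ζ)/4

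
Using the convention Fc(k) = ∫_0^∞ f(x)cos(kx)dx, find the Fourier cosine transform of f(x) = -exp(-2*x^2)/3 -sqrt(2)*sqrt(pi)*exp(-k^2/8)/12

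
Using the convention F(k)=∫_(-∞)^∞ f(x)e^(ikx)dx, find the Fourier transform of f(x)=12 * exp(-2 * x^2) 6 * sqrt(2) * sqrt(pi) * exp(-k^2/8)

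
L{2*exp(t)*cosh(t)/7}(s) 2*(s - 1)/(7*s*(s - 2))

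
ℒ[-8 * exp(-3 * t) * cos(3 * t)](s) 8 * (-s - 3)/((s + 3)^2 + 9)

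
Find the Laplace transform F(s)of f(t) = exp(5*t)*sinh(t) 1/((s - 5)^2 - 1)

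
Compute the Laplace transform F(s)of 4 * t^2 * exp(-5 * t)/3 8/(3 * (s+5)^3)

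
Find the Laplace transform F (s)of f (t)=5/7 5/ (7*s)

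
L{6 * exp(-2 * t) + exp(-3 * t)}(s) 6/(s + 2) + 1/(s + 3)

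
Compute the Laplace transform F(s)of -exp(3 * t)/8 -1/(8 * s - 24)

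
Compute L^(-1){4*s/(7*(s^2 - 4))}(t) 4*cosh(2*t)/7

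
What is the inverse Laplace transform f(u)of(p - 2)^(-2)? u * exp(2 * u)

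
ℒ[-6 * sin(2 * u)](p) -12/(p^2 + 4)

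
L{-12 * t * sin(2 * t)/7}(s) -48 * s/(7 * (s^2 + 4)^2)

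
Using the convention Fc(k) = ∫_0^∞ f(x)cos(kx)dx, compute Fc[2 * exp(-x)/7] 2/(7 * (k^2+1))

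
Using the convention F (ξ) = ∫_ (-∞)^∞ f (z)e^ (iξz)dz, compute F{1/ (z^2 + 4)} pi*exp (-2*Abs (ξ))/2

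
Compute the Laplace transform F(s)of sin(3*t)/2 3/(2*(s^2+9))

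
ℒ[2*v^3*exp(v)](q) 12/(q - 1)^4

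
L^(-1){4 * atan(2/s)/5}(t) 4 * sin(2 * t)/(5 * t)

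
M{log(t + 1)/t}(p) -pi * csc(pi * p)/(p - 1)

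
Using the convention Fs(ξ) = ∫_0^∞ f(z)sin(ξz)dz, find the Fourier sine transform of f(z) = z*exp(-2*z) 4*ξ/(ξ^2 + 4)^2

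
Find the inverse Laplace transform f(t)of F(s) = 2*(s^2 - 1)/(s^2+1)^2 2*t*cos(t)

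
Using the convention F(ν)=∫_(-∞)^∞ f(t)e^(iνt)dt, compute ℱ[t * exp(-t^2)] I * sqrt(pi) * ν * exp(-ν^2/4)/2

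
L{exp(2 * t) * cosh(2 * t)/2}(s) (s - 2)/(2 * s * (s - 4))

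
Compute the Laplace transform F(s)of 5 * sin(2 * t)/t 5 * atan(2/s)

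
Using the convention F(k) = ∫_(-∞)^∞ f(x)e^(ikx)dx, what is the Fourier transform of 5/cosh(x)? 5 * pi/cosh(pi * k/2)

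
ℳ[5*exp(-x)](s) 5*gamma(s)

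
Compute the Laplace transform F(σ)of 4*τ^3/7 24/(7*σ^4)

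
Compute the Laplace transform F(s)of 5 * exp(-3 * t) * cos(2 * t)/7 5 * (s + 3)/(7 * ((s + 3)^2 + 4))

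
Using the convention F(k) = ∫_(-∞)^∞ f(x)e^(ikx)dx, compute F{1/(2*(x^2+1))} pi*exp(-Abs(k))/2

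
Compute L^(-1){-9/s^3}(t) -9*t^2/2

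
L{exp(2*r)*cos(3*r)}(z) (z - 2)/((z - 2)^2 + 9)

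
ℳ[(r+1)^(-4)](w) gamma(w)*gamma(4 - w)/6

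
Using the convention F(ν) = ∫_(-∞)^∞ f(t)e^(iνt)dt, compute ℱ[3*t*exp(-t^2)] 3*I*sqrt(pi)*ν*exp(-ν^2/4)/2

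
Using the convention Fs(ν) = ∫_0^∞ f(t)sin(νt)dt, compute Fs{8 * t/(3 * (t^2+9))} 4 * pi * exp(-3 * ν)/3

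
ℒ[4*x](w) 4/w^2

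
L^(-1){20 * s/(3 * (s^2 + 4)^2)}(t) 5 * t * sin(2 * t)/3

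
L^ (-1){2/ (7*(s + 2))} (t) 2*exp (-2*t)/7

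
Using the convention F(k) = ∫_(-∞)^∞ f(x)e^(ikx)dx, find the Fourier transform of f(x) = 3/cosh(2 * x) 3 * pi/(2 * cosh(pi * k/4))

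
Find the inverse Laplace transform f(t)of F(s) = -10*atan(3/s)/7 -10*sin(3*t)/(7*t)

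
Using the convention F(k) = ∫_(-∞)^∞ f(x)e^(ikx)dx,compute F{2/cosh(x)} 2 * pi/cosh(pi * k/2)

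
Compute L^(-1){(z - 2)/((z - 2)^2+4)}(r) exp(2*r)*cos(2*r)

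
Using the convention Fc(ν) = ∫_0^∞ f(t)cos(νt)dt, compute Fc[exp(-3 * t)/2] 3/(2 * (ν^2 + 9))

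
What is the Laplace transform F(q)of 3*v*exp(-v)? 3/(q + 1)^2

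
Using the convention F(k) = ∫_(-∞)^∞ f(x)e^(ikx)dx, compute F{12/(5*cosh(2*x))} 6*pi/(5*cosh(pi*k/4))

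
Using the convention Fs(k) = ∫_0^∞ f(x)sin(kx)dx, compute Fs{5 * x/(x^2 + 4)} 5 * pi * exp(-2 * k)/2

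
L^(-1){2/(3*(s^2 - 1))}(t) 2*sinh(t)/3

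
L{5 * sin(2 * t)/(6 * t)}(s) 5 * atan(2/s)/6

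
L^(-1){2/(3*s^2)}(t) 2*t/3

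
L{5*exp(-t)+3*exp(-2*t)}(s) 3/(s+2)+5/(s+1)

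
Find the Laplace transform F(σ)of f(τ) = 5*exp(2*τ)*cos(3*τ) 5*(σ - 2)/((σ - 2)^2 + 9)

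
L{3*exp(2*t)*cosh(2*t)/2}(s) 3*(s - 2)/(2*s*(s - 4))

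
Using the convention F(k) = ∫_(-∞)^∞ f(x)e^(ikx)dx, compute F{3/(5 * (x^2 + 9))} pi * exp(-3 * Abs(k))/5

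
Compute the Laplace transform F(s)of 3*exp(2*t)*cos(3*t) 3*(s - 2)/((s - 2)^2+9)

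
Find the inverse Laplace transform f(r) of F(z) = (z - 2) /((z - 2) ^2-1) exp(2*r)*cosh(r) 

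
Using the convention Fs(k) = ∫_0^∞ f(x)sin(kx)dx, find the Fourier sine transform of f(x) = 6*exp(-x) 6*k/(k^2 + 1)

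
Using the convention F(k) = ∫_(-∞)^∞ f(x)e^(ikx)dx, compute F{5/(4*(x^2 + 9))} 5*pi*exp(-3*Abs(k))/12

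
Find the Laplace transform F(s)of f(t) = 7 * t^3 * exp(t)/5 42/(5 * (s - 1)^4)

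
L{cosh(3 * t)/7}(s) s/(7 * (s^2 - 9))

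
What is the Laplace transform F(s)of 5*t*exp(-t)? 5/(s+1)^2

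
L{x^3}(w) 6/w^4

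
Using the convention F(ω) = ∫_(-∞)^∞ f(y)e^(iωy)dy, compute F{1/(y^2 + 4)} pi*exp(-2*Abs(ω))/2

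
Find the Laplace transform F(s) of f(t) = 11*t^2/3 22/(3*s^3) 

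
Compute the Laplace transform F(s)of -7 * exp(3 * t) -7/(s - 3)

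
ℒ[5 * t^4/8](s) 15/s^5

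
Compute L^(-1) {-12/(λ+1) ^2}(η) -12*η*exp(-η) 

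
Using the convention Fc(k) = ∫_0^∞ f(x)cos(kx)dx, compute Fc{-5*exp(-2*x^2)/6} -5*sqrt(2)*sqrt(pi)*exp(-k^2/8)/24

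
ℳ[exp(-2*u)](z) gamma(z)/2^z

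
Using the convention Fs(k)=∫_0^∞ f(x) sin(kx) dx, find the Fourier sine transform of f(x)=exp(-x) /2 k/(2 * (k^2 + 1) ) 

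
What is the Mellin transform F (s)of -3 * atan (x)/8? 3 * pi * sec (pi * s/2)/ (16 * s)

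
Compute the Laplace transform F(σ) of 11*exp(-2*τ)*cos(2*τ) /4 11*(σ + 2) /(4*((σ + 2) ^2 + 4) ) 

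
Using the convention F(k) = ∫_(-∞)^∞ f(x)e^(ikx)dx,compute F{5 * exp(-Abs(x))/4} 5/(2 * (k^2 + 1))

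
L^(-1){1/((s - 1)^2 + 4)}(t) exp(t)*sin(2*t)/2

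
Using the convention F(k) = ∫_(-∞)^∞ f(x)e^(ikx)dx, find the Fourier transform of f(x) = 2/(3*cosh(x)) 2*pi/(3*cosh(pi*k/2))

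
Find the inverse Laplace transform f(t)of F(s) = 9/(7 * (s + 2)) 9 * exp(-2 * t)/7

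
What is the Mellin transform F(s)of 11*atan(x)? -11*pi*sec(pi*s/2)/(2*s)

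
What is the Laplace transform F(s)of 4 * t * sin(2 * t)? 16 * s/(s^2 + 4)^2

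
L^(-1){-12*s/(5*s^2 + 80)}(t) -12*cos(4*t)/5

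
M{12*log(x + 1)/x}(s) -12*pi*csc(pi*s)/(s - 1)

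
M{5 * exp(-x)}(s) 5 * gamma(s)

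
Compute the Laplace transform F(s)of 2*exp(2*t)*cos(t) 2*(s - 2)/((s - 2)^2 + 1)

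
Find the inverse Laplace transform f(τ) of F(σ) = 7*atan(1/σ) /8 7*sin(τ) /(8*τ) 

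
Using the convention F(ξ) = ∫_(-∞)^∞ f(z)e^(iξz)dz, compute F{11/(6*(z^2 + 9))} 11*pi*exp(-3*Abs(ξ))/18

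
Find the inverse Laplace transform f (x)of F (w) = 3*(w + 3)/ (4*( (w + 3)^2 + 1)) 3*exp (-3*x)*cos (x)/4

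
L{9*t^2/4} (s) 9/ (2*s^3)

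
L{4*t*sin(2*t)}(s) 16*s/(s^2 + 4)^2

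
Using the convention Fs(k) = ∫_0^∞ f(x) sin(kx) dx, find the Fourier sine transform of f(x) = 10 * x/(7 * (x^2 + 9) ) 5 * pi * exp(-3 * k) /7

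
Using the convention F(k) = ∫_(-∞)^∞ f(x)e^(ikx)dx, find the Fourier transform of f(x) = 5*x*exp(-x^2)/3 5*I*sqrt(pi)*k*exp(-k^2/4)/6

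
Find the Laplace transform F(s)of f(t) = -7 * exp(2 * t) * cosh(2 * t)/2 7 * (2 - s)/(2 * s * (s - 4))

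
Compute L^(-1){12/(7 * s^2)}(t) 12 * t/7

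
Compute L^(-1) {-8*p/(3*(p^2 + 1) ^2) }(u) -4*u*sin(u) /3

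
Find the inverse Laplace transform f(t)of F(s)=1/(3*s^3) t^2/6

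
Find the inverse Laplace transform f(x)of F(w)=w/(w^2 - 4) cosh(2*x)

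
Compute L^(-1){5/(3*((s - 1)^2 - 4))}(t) 5*exp(t)*sinh(2*t)/6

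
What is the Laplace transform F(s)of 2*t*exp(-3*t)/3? 2/(3*(s + 3)^2)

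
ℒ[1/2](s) 1/(2*s)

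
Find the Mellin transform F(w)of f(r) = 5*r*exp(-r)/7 5*gamma(w + 1)/7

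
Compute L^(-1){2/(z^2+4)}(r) sin(2*r)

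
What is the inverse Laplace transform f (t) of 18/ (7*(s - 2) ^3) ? 9*t^2*exp (2*t) /7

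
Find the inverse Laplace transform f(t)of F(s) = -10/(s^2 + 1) -10*sin(t)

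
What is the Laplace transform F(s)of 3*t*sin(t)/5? 6*s/(5*(s^2 + 1)^2)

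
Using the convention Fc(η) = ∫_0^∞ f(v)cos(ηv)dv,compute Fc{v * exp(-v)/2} (1 - η^2)/(2 * (η^2 + 1)^2)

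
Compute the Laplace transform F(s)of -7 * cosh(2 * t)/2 -7 * s/(2 * s^2 - 8)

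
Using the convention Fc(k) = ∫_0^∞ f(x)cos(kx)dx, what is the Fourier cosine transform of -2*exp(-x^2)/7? -sqrt(pi)*exp(-k^2/4)/7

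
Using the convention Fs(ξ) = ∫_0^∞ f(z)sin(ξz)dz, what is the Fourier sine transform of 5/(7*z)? 5*pi/14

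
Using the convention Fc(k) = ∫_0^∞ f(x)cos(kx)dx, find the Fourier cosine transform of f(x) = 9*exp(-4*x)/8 9/(2*(k^2 + 16))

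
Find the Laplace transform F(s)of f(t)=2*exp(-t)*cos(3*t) 2*(s + 1)/((s + 1)^2 + 9)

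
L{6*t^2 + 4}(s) 12/s^3 + 4/s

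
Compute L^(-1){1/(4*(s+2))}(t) exp(-2*t)/4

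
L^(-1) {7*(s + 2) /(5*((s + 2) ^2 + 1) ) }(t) 7*exp(-2*t)*cos(t) /5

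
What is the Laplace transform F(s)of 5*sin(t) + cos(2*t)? 5/(s^2 + 1) + s/(s^2 + 4)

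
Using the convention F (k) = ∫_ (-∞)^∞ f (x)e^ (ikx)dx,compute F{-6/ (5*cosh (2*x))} -3*pi/ (5*cosh (pi*k/4))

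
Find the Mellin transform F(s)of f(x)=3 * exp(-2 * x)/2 3 * gamma(s)/(2 * 2^s)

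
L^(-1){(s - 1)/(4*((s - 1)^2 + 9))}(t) exp(t)*cos(3*t)/4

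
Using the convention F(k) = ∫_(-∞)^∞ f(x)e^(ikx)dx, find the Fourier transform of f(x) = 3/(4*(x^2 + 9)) pi*exp(-3*Abs(k))/4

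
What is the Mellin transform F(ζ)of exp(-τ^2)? gamma(ζ/2)/2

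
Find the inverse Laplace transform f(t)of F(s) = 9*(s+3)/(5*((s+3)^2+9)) 9*exp(-3*t)*cos(3*t)/5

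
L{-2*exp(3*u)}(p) -2/(p - 3)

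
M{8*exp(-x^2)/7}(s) 4*gamma(s/2)/7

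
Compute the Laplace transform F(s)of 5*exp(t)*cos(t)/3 5*(s - 1)/(3*((s - 1)^2 + 1))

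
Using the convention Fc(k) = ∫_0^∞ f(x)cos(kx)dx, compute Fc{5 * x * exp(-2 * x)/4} 5 * (4 - k^2)/(4 * (k^2 + 4)^2)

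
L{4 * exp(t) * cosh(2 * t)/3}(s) 4 * (s - 1)/(3 * ((s - 1)^2 - 4))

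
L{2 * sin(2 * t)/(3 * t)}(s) 2 * atan(2/s)/3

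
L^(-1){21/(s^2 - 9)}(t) 7 * sinh(3 * t)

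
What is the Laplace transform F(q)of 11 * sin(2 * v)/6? 11/(3 * (q^2 + 4))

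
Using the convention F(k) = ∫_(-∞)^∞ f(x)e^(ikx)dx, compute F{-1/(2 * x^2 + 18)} -pi * exp(-3 * Abs(k))/6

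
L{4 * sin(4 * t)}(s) 16/(s^2 + 16)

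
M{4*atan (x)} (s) -2*pi*sec (pi*s/2)/s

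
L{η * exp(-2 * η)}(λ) (λ+2)^(-2)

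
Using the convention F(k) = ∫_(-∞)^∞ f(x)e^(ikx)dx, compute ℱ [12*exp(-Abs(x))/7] 24/(7*(k^2+1))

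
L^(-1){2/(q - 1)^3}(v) v^2 * exp(v)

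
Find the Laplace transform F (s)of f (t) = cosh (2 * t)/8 s/ (8 * (s^2 - 4))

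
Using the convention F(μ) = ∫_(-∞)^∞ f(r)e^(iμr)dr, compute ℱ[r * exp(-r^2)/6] I * sqrt(pi) * μ * exp(-μ^2/4)/12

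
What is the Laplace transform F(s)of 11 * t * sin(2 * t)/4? 11 * s/(s^2 + 4)^2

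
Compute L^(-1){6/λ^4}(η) η^3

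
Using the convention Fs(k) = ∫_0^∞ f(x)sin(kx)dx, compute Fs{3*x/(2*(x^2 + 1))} 3*pi*exp(-k)/4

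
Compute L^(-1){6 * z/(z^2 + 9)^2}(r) r * sin(3 * r)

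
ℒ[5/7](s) 5/(7*s)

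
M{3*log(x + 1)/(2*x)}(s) -3*pi*csc(pi*s)/(2*s - 2)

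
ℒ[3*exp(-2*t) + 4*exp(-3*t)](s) 4/(s + 3) + 3/(s + 2)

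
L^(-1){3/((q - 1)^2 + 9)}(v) exp(v)*sin(3*v)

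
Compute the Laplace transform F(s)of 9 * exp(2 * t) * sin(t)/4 9/(4 * ((s - 2)^2 + 1))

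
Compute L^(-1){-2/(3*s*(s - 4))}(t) -exp(2*t)*sinh(2*t)/3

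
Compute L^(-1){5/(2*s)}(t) 5/2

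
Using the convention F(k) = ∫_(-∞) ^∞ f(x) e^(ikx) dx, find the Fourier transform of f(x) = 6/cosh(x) 6*pi/cosh(pi*k/2) 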